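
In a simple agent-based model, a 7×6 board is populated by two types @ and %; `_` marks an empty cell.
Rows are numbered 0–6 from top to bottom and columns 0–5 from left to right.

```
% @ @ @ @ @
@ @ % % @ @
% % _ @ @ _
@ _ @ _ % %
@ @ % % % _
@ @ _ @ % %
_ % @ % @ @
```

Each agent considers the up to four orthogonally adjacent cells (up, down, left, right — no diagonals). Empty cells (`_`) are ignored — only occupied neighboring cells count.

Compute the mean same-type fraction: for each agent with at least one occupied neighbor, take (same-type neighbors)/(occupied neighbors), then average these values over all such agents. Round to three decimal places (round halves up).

Row 0: (0,0)% 0/2 · (0,1)@ 2/3 · (0,2)@ 2/3 · (0,3)@ 2/3 · (0,4)@ 3/3 · (0,5)@ 2/2
Row 1: (1,0)@ 1/3 · (1,1)@ 2/4 · (1,2)% 1/3 · (1,3)% 1/4 · (1,4)@ 3/4 · (1,5)@ 2/2
Row 2: (2,0)% 1/3 · (2,1)% 1/2 · (2,3)@ 1/2 · (2,4)@ 2/3
Row 3: (3,0)@ 1/2 · (3,2)@ 0/1 · (3,4)% 2/3 · (3,5)% 1/1
Row 4: (4,0)@ 3/3 · (4,1)@ 2/3 · (4,2)% 1/3 · (4,3)% 2/3 · (4,4)% 3/3
Row 5: (5,0)@ 2/2 · (5,1)@ 2/3 · (5,3)@ 0/3 · (5,4)% 2/4 · (5,5)% 1/2
Row 6: (6,1)% 0/2 · (6,2)@ 0/2 · (6,3)% 0/3 · (6,4)@ 1/3 · (6,5)@ 1/2
Sum over 35 agents: 0/2 + 2/3 + 2/3 + 2/3 + 3/3 + 2/2 + 1/3 + 2/4 + 1/3 + 1/4 + 3/4 + 2/2 + 1/3 + 1/2 + 1/2 + 2/3 + 1/2 + 0/1 + 2/3 + 1/1 + 3/3 + 2/3 + 1/3 + 2/3 + 3/3 + 2/2 + 2/3 + 0/3 + 2/4 + 1/2 + 0/2 + 0/2 + 0/3 + 1/3 + 1/2 = 37/2; mean = 37/2 ÷ 35 = 37/70 = 0.528571… → 0.529.

0.529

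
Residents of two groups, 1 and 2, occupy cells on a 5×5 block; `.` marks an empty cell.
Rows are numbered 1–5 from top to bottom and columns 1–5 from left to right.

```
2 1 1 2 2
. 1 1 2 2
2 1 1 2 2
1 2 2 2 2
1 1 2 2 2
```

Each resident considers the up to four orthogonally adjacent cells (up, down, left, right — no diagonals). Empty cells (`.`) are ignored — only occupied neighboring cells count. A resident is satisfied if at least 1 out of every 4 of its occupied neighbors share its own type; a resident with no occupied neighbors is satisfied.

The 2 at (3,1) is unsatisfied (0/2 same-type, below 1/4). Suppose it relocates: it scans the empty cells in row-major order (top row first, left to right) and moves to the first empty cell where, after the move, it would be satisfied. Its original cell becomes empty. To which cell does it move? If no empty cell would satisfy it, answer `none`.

(2,1)

Vacating (3,1). Empty cells in order:
  (2,1): 1/2 same-type → satisfied — stop here.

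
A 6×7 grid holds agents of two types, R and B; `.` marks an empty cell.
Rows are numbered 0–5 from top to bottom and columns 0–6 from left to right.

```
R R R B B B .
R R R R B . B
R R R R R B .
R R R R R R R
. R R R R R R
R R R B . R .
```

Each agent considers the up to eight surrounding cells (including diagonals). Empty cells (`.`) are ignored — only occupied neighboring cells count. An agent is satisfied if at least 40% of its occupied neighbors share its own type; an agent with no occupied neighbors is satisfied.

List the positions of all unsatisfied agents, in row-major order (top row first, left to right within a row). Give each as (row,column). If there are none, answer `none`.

(0,0)R 3/3 satisfied
(0,1)R 5/5 satisfied
(0,2)R 4/5 satisfied
(0,3)B 2/5 satisfied
(0,4)B 3/4 satisfied
(0,5)B 3/3 satisfied
(1,0)R 5/5 satisfied
(1,1)R 8/8 satisfied
(1,2)R 7/8 satisfied
(1,3)R 5/8 satisfied
(1,4)B 4/7 satisfied
(1,6)B 2/2 satisfied
(2,0)R 5/5 satisfied
(2,1)R 8/8 satisfied
(2,2)R 8/8 satisfied
(2,3)R 7/8 satisfied
(2,4)R 5/7 satisfied
(2,5)B 2/6 not
(3,0)R 4/4 satisfied
(3,1)R 7/7 satisfied
(3,2)R 8/8 satisfied
(3,3)R 8/8 satisfied
(3,4)R 7/8 satisfied
(3,5)R 6/7 satisfied
(3,6)R 3/4 satisfied
(4,1)R 7/7 satisfied
(4,2)R 7/8 satisfied
(4,3)R 6/7 satisfied
(4,4)R 6/7 satisfied
(4,5)R 6/6 satisfied
(4,6)R 4/4 satisfied
(5,0)R 2/2 satisfied
(5,1)R 4/4 satisfied
(5,2)R 4/5 satisfied
(5,3)B 0/4 not
(5,5)R 3/3 satisfied

(2,5), (5,3)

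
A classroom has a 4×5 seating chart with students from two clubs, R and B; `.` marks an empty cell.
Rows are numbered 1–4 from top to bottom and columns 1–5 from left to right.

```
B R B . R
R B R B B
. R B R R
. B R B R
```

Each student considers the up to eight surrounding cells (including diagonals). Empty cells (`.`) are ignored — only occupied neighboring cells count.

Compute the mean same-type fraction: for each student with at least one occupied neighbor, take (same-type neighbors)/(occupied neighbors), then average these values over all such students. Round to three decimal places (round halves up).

0.398

Row 1: (1,1)B 1/3 · (1,2)R 2/5 · (1,3)B 2/4 · (1,5)R 0/2
Row 2: (2,1)R 2/4 · (2,2)B 3/7 · (2,3)R 3/7 · (2,4)B 3/7 · (2,5)B 1/4
Row 3: (3,2)R 3/6 · (3,3)B 4/8 · (3,4)R 4/8 · (3,5)R 2/5
Row 4: (4,2)B 1/3 · (4,3)R 2/5 · (4,4)B 1/5 · (4,5)R 2/3
Sum over 17 students: 1/3 + 2/5 + 2/4 + 0/2 + 2/4 + 3/7 + 3/7 + 3/7 + 1/4 + 3/6 + 4/8 + 4/8 + 2/5 + 1/3 + 2/5 + 1/5 + 2/3 = 2843/420; mean = 2843/420 ÷ 17 = 2843/7140 = 0.398179… → 0.398.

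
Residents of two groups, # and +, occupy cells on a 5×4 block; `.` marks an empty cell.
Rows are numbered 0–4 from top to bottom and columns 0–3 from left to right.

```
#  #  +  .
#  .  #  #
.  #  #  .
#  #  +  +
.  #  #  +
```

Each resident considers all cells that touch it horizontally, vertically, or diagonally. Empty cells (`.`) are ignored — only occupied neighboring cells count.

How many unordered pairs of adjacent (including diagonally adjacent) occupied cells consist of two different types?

11

Scan each occupied cell's neighbors to the right and below (and the two forward diagonals) so each pair is counted once.
From row 0: 3 unlike of 7 pairs (running 3/7).
From row 1: 0 unlike of 5 pairs (running 3/12).
From row 2: 3 unlike of 7 pairs (running 6/19).
From row 3: 4 unlike of 11 pairs (running 10/30).
From row 4: 1 unlike of 2 pairs (running 11/32).
Total adjacent occupied pairs: 32; unlike-type pairs: 11.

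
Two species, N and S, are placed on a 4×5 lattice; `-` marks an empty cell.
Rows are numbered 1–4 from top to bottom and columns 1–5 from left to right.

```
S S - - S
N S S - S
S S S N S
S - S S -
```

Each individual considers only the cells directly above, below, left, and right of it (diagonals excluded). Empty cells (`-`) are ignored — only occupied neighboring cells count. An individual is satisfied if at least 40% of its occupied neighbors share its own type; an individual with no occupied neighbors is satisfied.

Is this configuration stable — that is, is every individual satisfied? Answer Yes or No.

(1,1)S 1/2 ✓
(1,2)S 2/2 ✓
(1,5)S 1/1 ✓
(2,1)N 0/3 ✗
(2,2)S 3/4 ✓
(2,3)S 2/2 ✓
(2,5)S 2/2 ✓
(3,1)S 2/3 ✓
(3,2)S 3/3 ✓
(3,3)S 3/4 ✓
(3,4)N 0/3 ✗
(3,5)S 1/2 ✓
(4,1)S 1/1 ✓
(4,3)S 2/2 ✓
(4,4)S 1/2 ✓
For instance (2,1) has only 0/3 same-type neighbors, below 2/5.

No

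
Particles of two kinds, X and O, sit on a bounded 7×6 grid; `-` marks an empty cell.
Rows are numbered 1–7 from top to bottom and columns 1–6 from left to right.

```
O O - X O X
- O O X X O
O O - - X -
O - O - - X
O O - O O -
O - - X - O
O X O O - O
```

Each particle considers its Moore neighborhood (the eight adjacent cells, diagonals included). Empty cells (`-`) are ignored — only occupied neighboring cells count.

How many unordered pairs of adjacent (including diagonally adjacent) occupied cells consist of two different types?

17

Scan each occupied cell's neighbors to the right and below (and the two forward diagonals) so each pair is counted once.
Row 1: O(1,1)–O(1,2)= O(1,1)–O(2,2)= O(1,2)–O(2,2)= O(1,2)–O(2,3)= X(1,4)–O(1,5)≠ X(1,4)–X(2,4)= X(1,4)–X(2,5)= X(1,4)–O(2,3)≠ O(1,5)–X(1,6)≠ O(1,5)–X(2,5)≠ O(1,5)–O(2,6)= O(1,5)–X(2,4)≠ X(1,6)–O(2,6)≠ X(1,6)–X(2,5)=  → 6/14 unlike.
Row 2: O(2,2)–O(2,3)= O(2,2)–O(3,2)= O(2,2)–O(3,1)= O(2,3)–X(2,4)≠ O(2,3)–O(3,2)= X(2,4)–X(2,5)= X(2,4)–X(3,5)= X(2,5)–O(2,6)≠ X(2,5)–X(3,5)= O(2,6)–X(3,5)≠  → 3/10 unlike.
Row 3: O(3,1)–O(3,2)= O(3,1)–O(4,1)= O(3,2)–O(4,3)= O(3,2)–O(4,1)= X(3,5)–X(4,6)=  → 0/5 unlike.
Row 4: O(4,1)–O(5,1)= O(4,1)–O(5,2)= O(4,3)–O(5,4)= O(4,3)–O(5,2)= X(4,6)–O(5,5)≠  → 1/5 unlike.
Row 5: O(5,1)–O(5,2)= O(5,1)–O(6,1)= O(5,2)–O(6,1)= O(5,4)–O(5,5)= O(5,4)–X(6,4)≠ O(5,5)–O(6,6)= O(5,5)–X(6,4)≠  → 2/7 unlike.
Row 6: O(6,1)–O(7,1)= O(6,1)–X(7,2)≠ X(6,4)–O(7,4)≠ X(6,4)–O(7,3)≠ O(6,6)–O(7,6)=  → 3/5 unlike.
Row 7: O(7,1)–X(7,2)≠ X(7,2)–O(7,3)≠ O(7,3)–O(7,4)=  → 2/3 unlike.
Total adjacent occupied pairs: 49; unlike-type pairs: 17.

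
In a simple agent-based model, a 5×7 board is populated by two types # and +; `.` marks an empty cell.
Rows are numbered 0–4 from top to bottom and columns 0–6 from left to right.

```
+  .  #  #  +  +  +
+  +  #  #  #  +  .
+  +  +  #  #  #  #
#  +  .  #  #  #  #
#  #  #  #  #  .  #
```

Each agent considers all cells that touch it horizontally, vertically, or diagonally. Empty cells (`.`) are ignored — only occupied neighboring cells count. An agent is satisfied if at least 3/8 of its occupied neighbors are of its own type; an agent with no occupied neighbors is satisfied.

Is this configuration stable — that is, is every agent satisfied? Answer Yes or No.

(0,0)+ 2/2 satisfied
(0,2)# 3/4 satisfied
(0,3)# 4/5 satisfied
(0,4)+ 2/5 satisfied
(0,5)+ 3/4 satisfied
(0,6)+ 2/2 satisfied
(1,0)+ 4/4 satisfied
(1,1)+ 5/7 satisfied
(1,2)# 4/7 satisfied
(1,3)# 6/8 satisfied
(1,4)# 5/8 satisfied
(1,5)+ 3/7 satisfied
(2,0)+ 4/5 satisfied
(2,1)+ 5/7 satisfied
(2,2)+ 3/7 satisfied
(2,3)# 6/7 satisfied
(2,4)# 7/8 satisfied
(2,5)# 6/7 satisfied
(2,6)# 3/4 satisfied
(3,0)# 2/5 satisfied
(3,1)+ 3/7 satisfied
(3,3)# 6/7 satisfied
(3,4)# 7/7 satisfied
(3,5)# 7/7 satisfied
(3,6)# 4/4 satisfied
(4,0)# 2/3 satisfied
(4,1)# 3/4 satisfied
(4,2)# 3/4 satisfied
(4,3)# 4/4 satisfied
(4,4)# 4/4 satisfied
(4,6)# 2/2 satisfied
All meet the threshold, so the configuration is stable.

Yes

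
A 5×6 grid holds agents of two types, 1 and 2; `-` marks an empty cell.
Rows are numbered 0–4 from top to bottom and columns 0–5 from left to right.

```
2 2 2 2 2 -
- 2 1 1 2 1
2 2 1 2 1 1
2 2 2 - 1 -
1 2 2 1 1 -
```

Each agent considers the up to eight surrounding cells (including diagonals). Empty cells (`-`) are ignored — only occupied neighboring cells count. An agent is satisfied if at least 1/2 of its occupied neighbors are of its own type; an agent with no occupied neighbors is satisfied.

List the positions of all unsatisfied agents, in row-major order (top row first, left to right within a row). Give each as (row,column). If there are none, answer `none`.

(1,2), (1,3), (1,4), (2,2), (2,3), (4,0)

(0,0)2 2/2 ok
(0,1)2 3/4 ok
(0,2)2 3/5 ok
(0,3)2 3/5 ok
(0,4)2 2/4 ok
(1,1)2 5/7 ok
(1,2)1 2/8 unhappy
(1,3)1 3/8 unhappy
(1,4)2 3/7 unhappy
(1,5)1 2/4 ok
(2,0)2 4/4 ok
(2,1)2 5/7 ok
(2,2)1 2/7 unhappy
(2,3)2 2/7 unhappy
(2,4)1 4/6 ok
(2,5)1 3/4 ok
(3,0)2 4/5 ok
(3,1)2 6/8 ok
(3,2)2 5/7 ok
(3,4)1 4/5 ok
(4,0)1 0/3 unhappy
(4,1)2 4/5 ok
(4,2)2 3/4 ok
(4,3)1 2/4 ok
(4,4)1 2/2 ok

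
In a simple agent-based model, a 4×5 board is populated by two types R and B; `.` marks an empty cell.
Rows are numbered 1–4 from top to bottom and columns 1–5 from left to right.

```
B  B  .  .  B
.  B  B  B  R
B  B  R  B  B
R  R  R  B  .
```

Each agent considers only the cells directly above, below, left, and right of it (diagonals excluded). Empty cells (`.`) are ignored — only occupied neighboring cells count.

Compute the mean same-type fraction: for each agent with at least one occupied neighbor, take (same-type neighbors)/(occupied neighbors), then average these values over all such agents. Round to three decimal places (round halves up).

(1,1)B 1/1
(1,2)B 2/2
(1,5)B 0/1
(2,2)B 3/3
(2,3)B 2/3
(2,4)B 2/3
(2,5)R 0/3
(3,1)B 1/2
(3,2)B 2/4
(3,3)R 1/4
(3,4)B 3/4
(3,5)B 1/2
(4,1)R 1/2
(4,2)R 2/3
(4,3)R 2/3
(4,4)B 1/2
Sum over 16 agents: 1/1 + 2/2 + 0/1 + 3/3 + 2/3 + 2/3 + 0/3 + 1/2 + 2/4 + 1/4 + 3/4 + 1/2 + 1/2 + 2/3 + 2/3 + 1/2 = 55/6; mean = 55/6 ÷ 16 = 55/96 = 0.572916… → 0.573.

0.573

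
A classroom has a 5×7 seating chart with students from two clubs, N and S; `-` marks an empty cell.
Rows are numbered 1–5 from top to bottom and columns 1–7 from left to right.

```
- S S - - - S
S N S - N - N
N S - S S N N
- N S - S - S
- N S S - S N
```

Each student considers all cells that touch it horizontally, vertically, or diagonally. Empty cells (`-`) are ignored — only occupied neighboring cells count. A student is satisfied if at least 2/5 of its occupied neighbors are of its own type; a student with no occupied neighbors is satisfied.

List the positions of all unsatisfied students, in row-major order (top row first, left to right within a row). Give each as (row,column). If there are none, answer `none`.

(1,7), (2,2), (2,5), (4,7), (5,2), (5,7)

(1,2)S 3/4 ok
(1,3)S 2/3 ok
(1,7)S 0/1 unhappy
(2,1)S 2/4 ok
(2,2)N 1/6 unhappy
(2,3)S 4/5 ok
(2,5)N 1/3 unhappy
(2,7)N 2/3 ok
(3,1)N 2/4 ok
(3,2)S 3/6 ok
(3,4)S 4/5 ok
(3,5)S 2/4 ok
(3,6)N 3/6 ok
(3,7)N 2/3 ok
(4,2)N 2/5 ok
(4,3)S 4/6 ok
(4,5)S 4/5 ok
(4,7)S 1/4 unhappy
(5,2)N 1/3 unhappy
(5,3)S 2/4 ok
(5,4)S 3/3 ok
(5,6)S 2/3 ok
(5,7)N 0/2 unhappy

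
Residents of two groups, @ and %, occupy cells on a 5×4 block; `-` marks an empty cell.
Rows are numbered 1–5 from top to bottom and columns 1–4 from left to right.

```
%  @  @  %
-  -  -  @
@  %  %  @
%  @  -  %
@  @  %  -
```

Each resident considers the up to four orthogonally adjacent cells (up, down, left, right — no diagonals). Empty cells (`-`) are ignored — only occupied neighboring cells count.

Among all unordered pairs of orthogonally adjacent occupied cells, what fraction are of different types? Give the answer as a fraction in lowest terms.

Scan each occupied cell's neighbors to the right and below so each pair is counted once.
From row 1: 3 unlike of 4 pairs (running 3/4).
From row 2: 0 unlike of 1 pairs (running 3/5).
From row 3: 5 unlike of 6 pairs (running 8/11).
From row 4: 2 unlike of 3 pairs (running 10/14).
From row 5: 1 unlike of 2 pairs (running 11/16).
Total adjacent occupied pairs: 16; unlike-type pairs: 11.
11/16 is already in lowest terms.

11/16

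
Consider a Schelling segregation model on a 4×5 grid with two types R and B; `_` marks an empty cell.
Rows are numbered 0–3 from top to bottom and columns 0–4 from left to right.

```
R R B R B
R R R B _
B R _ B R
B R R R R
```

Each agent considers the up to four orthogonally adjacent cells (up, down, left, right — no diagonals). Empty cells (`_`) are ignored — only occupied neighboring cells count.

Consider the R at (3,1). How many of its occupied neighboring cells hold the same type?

Occupied neighbors of (3,1): (2,1)=R, (3,0)=B, (3,2)=R.
Same type (R): 2 of 3.

2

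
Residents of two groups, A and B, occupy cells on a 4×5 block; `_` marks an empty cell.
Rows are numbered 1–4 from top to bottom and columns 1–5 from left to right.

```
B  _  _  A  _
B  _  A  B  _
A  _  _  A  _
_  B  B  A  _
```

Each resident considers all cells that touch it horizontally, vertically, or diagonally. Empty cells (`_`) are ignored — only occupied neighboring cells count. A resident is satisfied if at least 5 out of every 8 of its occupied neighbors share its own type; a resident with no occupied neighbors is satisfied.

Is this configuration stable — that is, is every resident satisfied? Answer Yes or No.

Row 1: (1,1)B 1/1 ok · (1,4)A 1/2 unhappy
Row 2: (2,1)B 1/2 unhappy · (2,3)A 2/3 ok · (2,4)B 0/3 unhappy
Row 3: (3,1)A 0/2 unhappy · (3,4)A 2/4 unhappy
Row 4: (4,2)B 1/2 unhappy · (4,3)B 1/3 unhappy · (4,4)A 1/2 unhappy
For instance (1,4) has only 1/2 same-type neighbors, below 5/8.

No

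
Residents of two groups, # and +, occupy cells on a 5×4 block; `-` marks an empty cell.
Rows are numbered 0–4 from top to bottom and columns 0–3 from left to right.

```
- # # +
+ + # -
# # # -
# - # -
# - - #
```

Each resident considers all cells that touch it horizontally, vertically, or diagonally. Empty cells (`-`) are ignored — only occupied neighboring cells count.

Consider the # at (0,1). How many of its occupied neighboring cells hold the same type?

Occupied neighbors of (0,1): (0,2)=#, (1,0)=+, (1,1)=+, (1,2)=#.
Same type (#): 2 of 4.

2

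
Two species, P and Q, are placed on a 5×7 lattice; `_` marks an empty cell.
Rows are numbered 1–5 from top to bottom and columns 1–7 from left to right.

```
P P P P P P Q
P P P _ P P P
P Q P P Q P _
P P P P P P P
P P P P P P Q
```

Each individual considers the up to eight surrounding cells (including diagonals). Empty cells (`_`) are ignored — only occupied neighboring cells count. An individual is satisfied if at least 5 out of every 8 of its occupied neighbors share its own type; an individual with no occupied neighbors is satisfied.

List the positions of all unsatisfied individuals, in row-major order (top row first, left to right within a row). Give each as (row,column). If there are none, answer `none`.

(1,7), (3,2), (3,5), (5,7)

Row 1: (1,1)P 3/3 ok · (1,2)P 5/5 ok · (1,3)P 4/4 ok · (1,4)P 4/4 ok · (1,5)P 4/4 ok · (1,6)P 4/5 ok · (1,7)Q 0/3 unhappy
Row 2: (2,1)P 4/5 ok · (2,2)P 7/8 ok · (2,3)P 6/7 ok · (2,5)P 6/7 ok · (2,6)P 5/7 ok · (2,7)P 3/4 ok
Row 3: (3,1)P 4/5 ok · (3,2)Q 0/8 unhappy · (3,3)P 6/7 ok · (3,4)P 6/7 ok · (3,5)Q 0/7 unhappy · (3,6)P 6/7 ok
Row 4: (4,1)P 4/5 ok · (4,2)P 7/8 ok · (4,3)P 7/8 ok · (4,4)P 7/8 ok · (4,5)P 7/8 ok · (4,6)P 5/7 ok · (4,7)P 3/4 ok
Row 5: (5,1)P 3/3 ok · (5,2)P 5/5 ok · (5,3)P 5/5 ok · (5,4)P 5/5 ok · (5,5)P 5/5 ok · (5,6)P 4/5 ok · (5,7)Q 0/3 unhappy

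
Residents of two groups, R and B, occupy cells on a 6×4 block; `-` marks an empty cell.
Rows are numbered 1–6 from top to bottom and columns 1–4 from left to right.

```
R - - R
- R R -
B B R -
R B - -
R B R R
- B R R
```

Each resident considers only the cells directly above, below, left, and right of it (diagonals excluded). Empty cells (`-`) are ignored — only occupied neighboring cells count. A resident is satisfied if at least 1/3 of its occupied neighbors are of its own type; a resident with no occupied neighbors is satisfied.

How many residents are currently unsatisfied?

0

Row 1: (1,1)R 0/0 satisfied · (1,4)R 0/0 satisfied
Row 2: (2,2)R 1/2 satisfied · (2,3)R 2/2 satisfied
Row 3: (3,1)B 1/2 satisfied · (3,2)B 2/4 satisfied · (3,3)R 1/2 satisfied
Row 4: (4,1)R 1/3 satisfied · (4,2)B 2/3 satisfied
Row 5: (5,1)R 1/2 satisfied · (5,2)B 2/4 satisfied · (5,3)R 2/3 satisfied · (5,4)R 2/2 satisfied
Row 6: (6,2)B 1/2 satisfied · (6,3)R 2/3 satisfied · (6,4)R 2/2 satisfied
Every one meets the threshold.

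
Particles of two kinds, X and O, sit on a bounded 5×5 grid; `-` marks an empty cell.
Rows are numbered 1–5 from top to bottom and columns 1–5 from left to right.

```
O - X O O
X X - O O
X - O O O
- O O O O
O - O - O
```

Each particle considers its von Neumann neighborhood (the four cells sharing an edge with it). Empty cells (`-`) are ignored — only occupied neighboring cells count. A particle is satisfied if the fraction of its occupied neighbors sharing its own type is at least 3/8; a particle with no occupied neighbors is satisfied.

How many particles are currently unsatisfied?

Row 1: (1,1)O 0/1 unhappy · (1,3)X 0/1 unhappy · (1,4)O 2/3 ok · (1,5)O 2/2 ok
Row 2: (2,1)X 2/3 ok · (2,2)X 1/1 ok · (2,4)O 3/3 ok · (2,5)O 3/3 ok
Row 3: (3,1)X 1/1 ok · (3,3)O 2/2 ok · (3,4)O 4/4 ok · (3,5)O 3/3 ok
Row 4: (4,2)O 1/1 ok · (4,3)O 4/4 ok · (4,4)O 3/3 ok · (4,5)O 3/3 ok
Row 5: (5,1)O 0/0 ok · (5,3)O 1/1 ok · (5,5)O 1/1 ok
Unsatisfied: (1,1), (1,3) — 2 in total.

2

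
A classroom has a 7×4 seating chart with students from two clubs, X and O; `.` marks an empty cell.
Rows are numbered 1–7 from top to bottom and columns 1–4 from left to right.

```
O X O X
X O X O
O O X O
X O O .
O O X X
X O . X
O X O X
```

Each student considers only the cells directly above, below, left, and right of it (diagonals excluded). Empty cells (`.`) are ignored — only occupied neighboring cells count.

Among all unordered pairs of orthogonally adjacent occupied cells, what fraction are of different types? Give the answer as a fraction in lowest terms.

13/19

Scan each occupied cell's neighbors to the right and below so each pair is counted once.
Row 1: O(1,1)–X(1,2)≠ O(1,1)–X(2,1)≠ X(1,2)–O(1,3)≠ X(1,2)–O(2,2)≠ O(1,3)–X(1,4)≠ O(1,3)–X(2,3)≠ X(1,4)–O(2,4)≠  → 7/7 unlike.
Row 2: X(2,1)–O(2,2)≠ X(2,1)–O(3,1)≠ O(2,2)–X(2,3)≠ O(2,2)–O(3,2)= X(2,3)–O(2,4)≠ X(2,3)–X(3,3)= O(2,4)–O(3,4)=  → 4/7 unlike.
Row 3: O(3,1)–O(3,2)= O(3,1)–X(4,1)≠ O(3,2)–X(3,3)≠ O(3,2)–O(4,2)= X(3,3)–O(3,4)≠ X(3,3)–O(4,3)≠  → 4/6 unlike.
Row 4: X(4,1)–O(4,2)≠ X(4,1)–O(5,1)≠ O(4,2)–O(4,3)= O(4,2)–O(5,2)= O(4,3)–X(5,3)≠  → 3/5 unlike.
Row 5: O(5,1)–O(5,2)= O(5,1)–X(6,1)≠ O(5,2)–X(5,3)≠ O(5,2)–O(6,2)= X(5,3)–X(5,4)= X(5,4)–X(6,4)=  → 2/6 unlike.
Row 6: X(6,1)–O(6,2)≠ X(6,1)–O(7,1)≠ O(6,2)–X(7,2)≠ X(6,4)–X(7,4)=  → 3/4 unlike.
Row 7: O(7,1)–X(7,2)≠ X(7,2)–O(7,3)≠ O(7,3)–X(7,4)≠  → 3/3 unlike.
Total adjacent occupied pairs: 38; unlike-type pairs: 26.
26/38 reduces to 13/19.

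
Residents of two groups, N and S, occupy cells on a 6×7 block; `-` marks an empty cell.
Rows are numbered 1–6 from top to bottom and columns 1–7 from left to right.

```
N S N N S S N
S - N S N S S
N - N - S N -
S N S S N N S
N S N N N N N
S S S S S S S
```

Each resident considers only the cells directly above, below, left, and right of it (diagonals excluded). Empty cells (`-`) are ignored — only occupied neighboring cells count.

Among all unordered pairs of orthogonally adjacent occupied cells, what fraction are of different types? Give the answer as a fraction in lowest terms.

Scan each occupied cell's neighbors to the right and below so each pair is counted once.
From row 1: 8 unlike of 12 pairs (running 8/12).
From row 2: 6 unlike of 8 pairs (running 14/20).
From row 3: 4 unlike of 5 pairs (running 18/25).
From row 4: 9 unlike of 13 pairs (running 27/38).
From row 5: 8 unlike of 13 pairs (running 35/51).
From row 6: 0 unlike of 6 pairs (running 35/57).
Total adjacent occupied pairs: 57; unlike-type pairs: 35.
35/57 is already in lowest terms.

35/57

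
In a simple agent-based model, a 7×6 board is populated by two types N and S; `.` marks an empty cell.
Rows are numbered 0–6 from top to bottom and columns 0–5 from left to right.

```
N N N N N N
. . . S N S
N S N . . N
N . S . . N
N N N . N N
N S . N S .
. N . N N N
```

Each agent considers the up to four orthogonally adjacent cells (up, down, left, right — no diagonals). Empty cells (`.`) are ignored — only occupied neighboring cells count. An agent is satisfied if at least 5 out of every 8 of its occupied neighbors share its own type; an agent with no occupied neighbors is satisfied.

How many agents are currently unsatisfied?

16

Row 0: (0,0)N 1/1 ✓ · (0,1)N 2/2 ✓ · (0,2)N 2/2 ✓ · (0,3)N 2/3 ✓ · (0,4)N 3/3 ✓ · (0,5)N 1/2 ✗
Row 1: (1,3)S 0/2 ✗ · (1,4)N 1/3 ✗ · (1,5)S 0/3 ✗
Row 2: (2,0)N 1/2 ✗ · (2,1)S 0/2 ✗ · (2,2)N 0/2 ✗ · (2,5)N 1/2 ✗
Row 3: (3,0)N 2/2 ✓ · (3,2)S 0/2 ✗ · (3,5)N 2/2 ✓
Row 4: (4,0)N 3/3 ✓ · (4,1)N 2/3 ✓ · (4,2)N 1/2 ✗ · (4,4)N 1/2 ✗ · (4,5)N 2/2 ✓
Row 5: (5,0)N 1/2 ✗ · (5,1)S 0/3 ✗ · (5,3)N 1/2 ✗ · (5,4)S 0/3 ✗
Row 6: (6,1)N 0/1 ✗ · (6,3)N 2/2 ✓ · (6,4)N 2/3 ✓ · (6,5)N 1/1 ✓
Unsatisfied: (0,5), (1,3), (1,4), (1,5), (2,0), (2,1), (2,2), (2,5), (3,2), (4,2), (4,4), (5,0), (5,1), (5,3), (5,4), (6,1) — 16 in total.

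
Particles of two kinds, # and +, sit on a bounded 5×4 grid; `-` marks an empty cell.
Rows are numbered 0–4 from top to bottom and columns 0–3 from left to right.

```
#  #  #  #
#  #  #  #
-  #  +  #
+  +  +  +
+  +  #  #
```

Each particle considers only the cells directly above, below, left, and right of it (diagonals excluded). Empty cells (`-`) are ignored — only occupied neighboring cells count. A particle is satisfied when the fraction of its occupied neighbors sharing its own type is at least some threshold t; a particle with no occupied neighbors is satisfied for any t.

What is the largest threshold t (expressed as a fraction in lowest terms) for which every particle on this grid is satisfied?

Row 0: (0,0)# 2/2 · (0,1)# 3/3 · (0,2)# 3/3 · (0,3)# 2/2
Row 1: (1,0)# 2/2 · (1,1)# 4/4 · (1,2)# 3/4 · (1,3)# 3/3
Row 2: (2,1)# 1/3 · (2,2)+ 1/4 · (2,3)# 1/3
Row 3: (3,0)+ 2/2 · (3,1)+ 3/4 · (3,2)+ 3/4 · (3,3)+ 1/3
Row 4: (4,0)+ 2/2 · (4,1)+ 2/3 · (4,2)# 1/3 · (4,3)# 1/2
The smallest same-type fraction is 1/4 at (2,2), which reduces to 1/4. Any threshold above that leaves this particle unsatisfied.

1/4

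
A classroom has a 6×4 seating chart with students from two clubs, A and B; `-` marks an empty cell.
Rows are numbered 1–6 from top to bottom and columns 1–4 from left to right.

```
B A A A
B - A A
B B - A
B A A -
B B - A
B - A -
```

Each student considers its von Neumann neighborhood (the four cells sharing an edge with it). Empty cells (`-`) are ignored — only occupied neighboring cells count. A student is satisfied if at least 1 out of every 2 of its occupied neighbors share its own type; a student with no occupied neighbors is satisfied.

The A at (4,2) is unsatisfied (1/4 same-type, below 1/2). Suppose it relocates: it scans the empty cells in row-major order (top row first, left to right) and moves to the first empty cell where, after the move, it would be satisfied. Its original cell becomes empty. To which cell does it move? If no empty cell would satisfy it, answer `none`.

Vacating (4,2). Empty cells in order:
  (2,2): 2/4 same-type → satisfied — stop here.

(2,2)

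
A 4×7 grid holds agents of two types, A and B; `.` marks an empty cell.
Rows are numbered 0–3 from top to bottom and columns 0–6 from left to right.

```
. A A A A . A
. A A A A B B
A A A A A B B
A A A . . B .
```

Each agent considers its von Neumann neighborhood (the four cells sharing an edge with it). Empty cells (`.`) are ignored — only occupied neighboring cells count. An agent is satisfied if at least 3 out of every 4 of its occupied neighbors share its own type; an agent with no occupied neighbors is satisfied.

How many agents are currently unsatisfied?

4

Row 0: (0,1)A 2/2 ✓ · (0,2)A 3/3 ✓ · (0,3)A 3/3 ✓ · (0,4)A 2/2 ✓ · (0,6)A 0/1 ✗
Row 1: (1,1)A 3/3 ✓ · (1,2)A 4/4 ✓ · (1,3)A 4/4 ✓ · (1,4)A 3/4 ✓ · (1,5)B 2/3 ✗ · (1,6)B 2/3 ✗
Row 2: (2,0)A 2/2 ✓ · (2,1)A 4/4 ✓ · (2,2)A 4/4 ✓ · (2,3)A 3/3 ✓ · (2,4)A 2/3 ✗ · (2,5)B 3/4 ✓ · (2,6)B 2/2 ✓
Row 3: (3,0)A 2/2 ✓ · (3,1)A 3/3 ✓ · (3,2)A 2/2 ✓ · (3,5)B 1/1 ✓
Unsatisfied: (0,6), (1,5), (1,6), (2,4) — 4 in total.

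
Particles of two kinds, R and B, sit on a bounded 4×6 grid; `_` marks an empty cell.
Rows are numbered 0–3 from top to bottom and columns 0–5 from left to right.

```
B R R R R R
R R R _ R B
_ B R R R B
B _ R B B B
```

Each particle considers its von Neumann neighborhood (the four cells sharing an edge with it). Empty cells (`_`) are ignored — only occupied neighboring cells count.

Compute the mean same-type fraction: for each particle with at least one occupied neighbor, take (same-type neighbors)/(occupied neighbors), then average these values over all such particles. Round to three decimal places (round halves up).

(0,0)B 0/2
(0,1)R 2/3
(0,2)R 3/3
(0,3)R 2/2
(0,4)R 3/3
(0,5)R 1/2
(1,0)R 1/2
(1,1)R 3/4
(1,2)R 3/3
(1,4)R 2/3
(1,5)B 1/3
(2,1)B 0/2
(2,2)R 3/4
(2,3)R 2/3
(2,4)R 2/4
(2,5)B 2/3
(3,0)B — no occupied neighbors
(3,2)R 1/2
(3,3)B 1/3
(3,4)B 2/3
(3,5)B 2/2
Sum over 20 particles: 0/2 + 2/3 + 3/3 + 2/2 + 3/3 + 1/2 + 1/2 + 3/4 + 3/3 + 2/3 + 1/3 + 0/2 + 3/4 + 2/3 + 2/4 + 2/3 + 1/2 + 1/3 + 2/3 + 2/2 = 25/2; mean = 25/2 ÷ 20 = 5/8 = 0.625 → 0.625.

0.625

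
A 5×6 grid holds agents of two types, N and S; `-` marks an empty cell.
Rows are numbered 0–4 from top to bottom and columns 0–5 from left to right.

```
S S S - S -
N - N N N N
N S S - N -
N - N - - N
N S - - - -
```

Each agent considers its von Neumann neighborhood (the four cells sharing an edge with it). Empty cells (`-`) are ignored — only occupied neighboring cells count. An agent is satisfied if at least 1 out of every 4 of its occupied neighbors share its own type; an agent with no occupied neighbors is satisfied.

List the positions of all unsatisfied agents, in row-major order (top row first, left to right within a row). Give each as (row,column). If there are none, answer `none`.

Row 0: (0,0)S 1/2 ✓ · (0,1)S 2/2 ✓ · (0,2)S 1/2 ✓ · (0,4)S 0/1 ✗
Row 1: (1,0)N 1/2 ✓ · (1,2)N 1/3 ✓ · (1,3)N 2/2 ✓ · (1,4)N 3/4 ✓ · (1,5)N 1/1 ✓
Row 2: (2,0)N 2/3 ✓ · (2,1)S 1/2 ✓ · (2,2)S 1/3 ✓ · (2,4)N 1/1 ✓
Row 3: (3,0)N 2/2 ✓ · (3,2)N 0/1 ✗ · (3,5)N 0/0 ✓
Row 4: (4,0)N 1/2 ✓ · (4,1)S 0/1 ✗

(0,4), (3,2), (4,1)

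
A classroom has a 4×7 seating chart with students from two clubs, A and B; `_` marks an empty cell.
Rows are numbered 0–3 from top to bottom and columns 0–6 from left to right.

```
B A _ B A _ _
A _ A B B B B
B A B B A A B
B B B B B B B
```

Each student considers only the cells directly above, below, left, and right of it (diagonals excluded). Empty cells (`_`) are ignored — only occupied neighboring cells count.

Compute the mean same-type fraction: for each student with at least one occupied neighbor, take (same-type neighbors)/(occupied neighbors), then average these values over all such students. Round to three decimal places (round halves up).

0.507

(0,0)B 0/2
(0,1)A 0/1
(0,3)B 1/2
(0,4)A 0/2
(1,0)A 0/2
(1,2)A 0/2
(1,3)B 3/4
(1,4)B 2/4
(1,5)B 2/3
(1,6)B 2/2
(2,0)B 1/3
(2,1)A 0/3
(2,2)B 2/4
(2,3)B 3/4
(2,4)A 1/4
(2,5)A 1/4
(2,6)B 2/3
(3,0)B 2/2
(3,1)B 2/3
(3,2)B 3/3
(3,3)B 3/3
(3,4)B 2/3
(3,5)B 2/3
(3,6)B 2/2
Sum over 24 students: 0/2 + 0/1 + 1/2 + 0/2 + 0/2 + 0/2 + 3/4 + 2/4 + 2/3 + 2/2 + 1/3 + 0/3 + 2/4 + 3/4 + 1/4 + 1/4 + 2/3 + 2/2 + 2/3 + 3/3 + 3/3 + 2/3 + 2/3 + 2/2 = 73/6; mean = 73/6 ÷ 24 = 73/144 = 0.506944… → 0.507.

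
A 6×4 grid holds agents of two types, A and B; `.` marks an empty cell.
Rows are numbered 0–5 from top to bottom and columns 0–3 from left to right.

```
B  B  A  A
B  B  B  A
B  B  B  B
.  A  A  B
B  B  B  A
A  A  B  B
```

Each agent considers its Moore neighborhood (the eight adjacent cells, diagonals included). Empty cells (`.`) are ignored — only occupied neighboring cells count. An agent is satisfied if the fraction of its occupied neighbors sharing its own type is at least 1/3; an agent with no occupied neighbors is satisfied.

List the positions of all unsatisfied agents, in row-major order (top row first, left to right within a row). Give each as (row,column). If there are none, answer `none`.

(0,0)B 3/3 satisfied
(0,1)B 4/5 satisfied
(0,2)A 2/5 satisfied
(0,3)A 2/3 satisfied
(1,0)B 5/5 satisfied
(1,1)B 7/8 satisfied
(1,2)B 5/8 satisfied
(1,3)A 2/5 satisfied
(2,0)B 3/4 satisfied
(2,1)B 5/7 satisfied
(2,2)B 5/8 satisfied
(2,3)B 3/5 satisfied
(3,1)A 1/7 not
(3,2)A 2/8 not
(3,3)B 3/5 satisfied
(4,0)B 1/4 not
(4,1)B 3/7 satisfied
(4,2)B 4/8 satisfied
(4,3)A 1/5 not
(5,0)A 1/3 satisfied
(5,1)A 1/5 not
(5,2)B 3/5 satisfied
(5,3)B 2/3 satisfied

(3,1), (3,2), (4,0), (4,3), (5,1)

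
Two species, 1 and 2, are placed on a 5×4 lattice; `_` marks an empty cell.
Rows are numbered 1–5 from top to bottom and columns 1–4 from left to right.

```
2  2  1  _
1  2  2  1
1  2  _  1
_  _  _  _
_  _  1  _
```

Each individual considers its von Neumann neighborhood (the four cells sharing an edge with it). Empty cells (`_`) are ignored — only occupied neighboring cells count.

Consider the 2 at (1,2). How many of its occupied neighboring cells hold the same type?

Occupied neighbors of (1,2): (2,2)=2, (1,1)=2, (1,3)=1.
Same type (2): 2 of 3.

2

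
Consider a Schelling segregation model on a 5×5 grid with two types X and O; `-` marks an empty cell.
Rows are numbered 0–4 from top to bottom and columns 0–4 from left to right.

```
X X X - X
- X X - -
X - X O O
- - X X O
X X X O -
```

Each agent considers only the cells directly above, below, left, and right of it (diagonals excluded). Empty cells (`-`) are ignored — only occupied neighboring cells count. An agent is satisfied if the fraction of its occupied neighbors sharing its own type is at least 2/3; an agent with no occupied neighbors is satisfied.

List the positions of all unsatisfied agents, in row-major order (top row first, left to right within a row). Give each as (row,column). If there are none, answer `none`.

(2,3), (3,3), (3,4), (4,3)

Row 0: (0,0)X 1/1 ✓ · (0,1)X 3/3 ✓ · (0,2)X 2/2 ✓ · (0,4)X 0/0 ✓
Row 1: (1,1)X 2/2 ✓ · (1,2)X 3/3 ✓
Row 2: (2,0)X 0/0 ✓ · (2,2)X 2/3 ✓ · (2,3)O 1/3 ✗ · (2,4)O 2/2 ✓
Row 3: (3,2)X 3/3 ✓ · (3,3)X 1/4 ✗ · (3,4)O 1/2 ✗
Row 4: (4,0)X 1/1 ✓ · (4,1)X 2/2 ✓ · (4,2)X 2/3 ✓ · (4,3)O 0/2 ✗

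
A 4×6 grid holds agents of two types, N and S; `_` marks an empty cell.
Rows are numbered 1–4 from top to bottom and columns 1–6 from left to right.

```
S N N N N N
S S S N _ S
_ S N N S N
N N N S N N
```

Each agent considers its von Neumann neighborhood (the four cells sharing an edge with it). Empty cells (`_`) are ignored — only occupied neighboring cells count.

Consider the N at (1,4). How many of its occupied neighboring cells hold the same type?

Occupied neighbors of (1,4): (2,4)=N, (1,3)=N, (1,5)=N.
Same type (N): 3 of 3.

3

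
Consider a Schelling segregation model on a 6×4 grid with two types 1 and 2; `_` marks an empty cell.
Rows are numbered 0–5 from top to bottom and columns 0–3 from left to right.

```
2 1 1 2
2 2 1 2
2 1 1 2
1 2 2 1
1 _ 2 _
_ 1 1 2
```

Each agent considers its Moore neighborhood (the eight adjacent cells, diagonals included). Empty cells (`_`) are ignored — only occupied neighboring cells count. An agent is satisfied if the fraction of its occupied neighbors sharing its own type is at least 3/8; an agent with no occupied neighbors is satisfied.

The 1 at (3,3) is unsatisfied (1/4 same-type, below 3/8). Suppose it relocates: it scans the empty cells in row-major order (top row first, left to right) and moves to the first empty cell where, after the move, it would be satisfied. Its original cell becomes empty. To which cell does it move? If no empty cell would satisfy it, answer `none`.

(4,1)

Vacating (3,3). Empty cells in order:
  (4,1): 4/7 same-type → satisfied — stop here.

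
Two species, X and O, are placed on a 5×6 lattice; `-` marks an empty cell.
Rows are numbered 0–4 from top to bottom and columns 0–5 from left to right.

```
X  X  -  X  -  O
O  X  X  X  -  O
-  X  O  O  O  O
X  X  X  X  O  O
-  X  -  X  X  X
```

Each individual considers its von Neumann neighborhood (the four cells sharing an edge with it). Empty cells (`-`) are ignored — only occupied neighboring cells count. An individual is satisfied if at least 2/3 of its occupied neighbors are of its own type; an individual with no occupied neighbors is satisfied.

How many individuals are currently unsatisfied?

7

Row 0: (0,0)X 1/2 not · (0,1)X 2/2 satisfied · (0,3)X 1/1 satisfied · (0,5)O 1/1 satisfied
Row 1: (1,0)O 0/2 not · (1,1)X 3/4 satisfied · (1,2)X 2/3 satisfied · (1,3)X 2/3 satisfied · (1,5)O 2/2 satisfied
Row 2: (2,1)X 2/3 satisfied · (2,2)O 1/4 not · (2,3)O 2/4 not · (2,4)O 3/3 satisfied · (2,5)O 3/3 satisfied
Row 3: (3,0)X 1/1 satisfied · (3,1)X 4/4 satisfied · (3,2)X 2/3 satisfied · (3,3)X 2/4 not · (3,4)O 2/4 not · (3,5)O 2/3 satisfied
Row 4: (4,1)X 1/1 satisfied · (4,3)X 2/2 satisfied · (4,4)X 2/3 satisfied · (4,5)X 1/2 not
Unsatisfied: (0,0), (1,0), (2,2), (2,3), (3,3), (3,4), (4,5) — 7 in total.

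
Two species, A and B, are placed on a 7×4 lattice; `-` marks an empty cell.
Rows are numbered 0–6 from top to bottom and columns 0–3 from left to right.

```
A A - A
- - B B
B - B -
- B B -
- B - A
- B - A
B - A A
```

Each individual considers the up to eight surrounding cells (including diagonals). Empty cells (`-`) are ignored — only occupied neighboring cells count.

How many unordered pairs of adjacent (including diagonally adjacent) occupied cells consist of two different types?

Scan each occupied cell's neighbors to the right and below (and the two forward diagonals) so each pair is counted once.
Row 0: A(0,0)–A(0,1)= A(0,1)–B(1,2)≠ A(0,3)–B(1,3)≠ A(0,3)–B(1,2)≠  → 3/4 unlike.
Row 1: B(1,2)–B(1,3)= B(1,2)–B(2,2)= B(1,3)–B(2,2)=  → 0/3 unlike.
Row 2: B(2,0)–B(3,1)= B(2,2)–B(3,2)= B(2,2)–B(3,1)=  → 0/3 unlike.
Row 3: B(3,1)–B(3,2)= B(3,1)–B(4,1)= B(3,2)–A(4,3)≠ B(3,2)–B(4,1)=  → 1/4 unlike.
Row 4: B(4,1)–B(5,1)= A(4,3)–A(5,3)=  → 0/2 unlike.
Row 5: B(5,1)–A(6,2)≠ B(5,1)–B(6,0)= A(5,3)–A(6,3)= A(5,3)–A(6,2)=  → 1/4 unlike.
Row 6: A(6,2)–A(6,3)=  → 0/1 unlike.
Total adjacent occupied pairs: 21; unlike-type pairs: 5.

5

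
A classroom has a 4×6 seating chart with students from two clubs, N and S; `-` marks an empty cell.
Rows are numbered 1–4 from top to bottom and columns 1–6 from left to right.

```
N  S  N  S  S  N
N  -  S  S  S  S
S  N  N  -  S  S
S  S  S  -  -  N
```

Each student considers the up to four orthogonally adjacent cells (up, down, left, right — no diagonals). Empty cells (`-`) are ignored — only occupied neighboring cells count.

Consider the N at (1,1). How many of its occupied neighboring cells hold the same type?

1

Occupied neighbors of (1,1): (2,1)=N, (1,2)=S.
Same type (N): 1 of 2.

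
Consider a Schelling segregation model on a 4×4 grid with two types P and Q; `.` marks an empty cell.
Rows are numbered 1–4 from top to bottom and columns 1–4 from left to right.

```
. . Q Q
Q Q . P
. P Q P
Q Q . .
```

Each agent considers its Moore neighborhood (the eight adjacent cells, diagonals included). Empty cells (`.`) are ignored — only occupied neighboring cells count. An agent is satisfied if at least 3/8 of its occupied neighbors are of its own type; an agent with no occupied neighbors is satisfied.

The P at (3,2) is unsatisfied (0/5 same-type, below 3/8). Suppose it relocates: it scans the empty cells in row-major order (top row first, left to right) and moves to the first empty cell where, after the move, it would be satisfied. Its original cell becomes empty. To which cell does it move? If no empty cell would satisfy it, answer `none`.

Vacating (3,2). Empty cells in order:
  (1,1): 0/2 same-type → still unsatisfied.
  (1,2): 0/3 same-type → still unsatisfied.
  (2,3): 2/6 same-type → still unsatisfied.
  (3,1): 0/4 same-type → still unsatisfied.
  (4,3): 1/3 same-type → still unsatisfied.
  (4,4): 1/2 same-type → satisfied — stop here.

(4,4)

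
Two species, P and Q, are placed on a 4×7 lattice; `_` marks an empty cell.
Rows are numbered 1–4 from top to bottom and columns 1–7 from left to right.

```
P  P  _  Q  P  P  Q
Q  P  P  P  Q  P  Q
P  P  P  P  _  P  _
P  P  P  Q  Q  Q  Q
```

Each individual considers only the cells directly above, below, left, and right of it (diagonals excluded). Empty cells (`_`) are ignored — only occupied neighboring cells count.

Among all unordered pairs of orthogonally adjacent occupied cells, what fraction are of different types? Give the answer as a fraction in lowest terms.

Scan each occupied cell's neighbors to the right and below so each pair is counted once.
From row 1: 5 unlike of 10 pairs (running 5/10).
From row 2: 5 unlike of 11 pairs (running 10/21).
From row 3: 2 unlike of 8 pairs (running 12/29).
From row 4: 1 unlike of 6 pairs (running 13/35).
Total adjacent occupied pairs: 35; unlike-type pairs: 13.
13/35 is already in lowest terms.

13/35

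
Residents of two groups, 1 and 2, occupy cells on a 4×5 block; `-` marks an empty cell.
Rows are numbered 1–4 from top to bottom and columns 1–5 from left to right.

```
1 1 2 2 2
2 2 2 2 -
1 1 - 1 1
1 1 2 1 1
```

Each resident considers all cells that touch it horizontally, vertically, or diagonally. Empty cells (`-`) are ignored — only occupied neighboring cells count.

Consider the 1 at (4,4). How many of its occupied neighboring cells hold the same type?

3

Occupied neighbors of (4,4): (3,4)=1, (3,5)=1, (4,3)=2, (4,5)=1.
Same type (1): 3 of 4.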